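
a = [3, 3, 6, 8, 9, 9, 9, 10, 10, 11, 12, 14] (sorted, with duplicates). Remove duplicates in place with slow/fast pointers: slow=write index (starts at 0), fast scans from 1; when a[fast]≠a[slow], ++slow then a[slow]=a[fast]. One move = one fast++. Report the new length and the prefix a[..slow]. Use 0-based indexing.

(s=0,f=1) a[fast]=3=a[slow] dup → fast++
(s=0,f=2) a[fast]=6≠a[slow]=3 write a[1]=6 → slow++,fast++
(s=1,f=3) a[fast]=8≠a[slow]=6 write a[2]=8 → slow++,fast++
(s=2,f=4) a[fast]=9≠a[slow]=8 write a[3]=9 → slow++,fast++
(s=3,f=5) a[fast]=9=a[slow] dup → fast++
(s=3,f=6) a[fast]=9=a[slow] dup → fast++
(s=3,f=7) a[fast]=10≠a[slow]=9 write a[4]=10 → slow++,fast++
(s=4,f=8) a[fast]=10=a[slow] dup → fast++
(s=4,f=9) a[fast]=11≠a[slow]=10 write a[5]=11 → slow++,fast++
(s=5,f=10) a[fast]=12≠a[slow]=11 write a[6]=12 → slow++,fast++
(s=6,f=11) a[fast]=14≠a[slow]=12 write a[7]=14 → slow++,fast++

length 8; prefix = [3, 6, 8, 9, 10, 11, 12, 14]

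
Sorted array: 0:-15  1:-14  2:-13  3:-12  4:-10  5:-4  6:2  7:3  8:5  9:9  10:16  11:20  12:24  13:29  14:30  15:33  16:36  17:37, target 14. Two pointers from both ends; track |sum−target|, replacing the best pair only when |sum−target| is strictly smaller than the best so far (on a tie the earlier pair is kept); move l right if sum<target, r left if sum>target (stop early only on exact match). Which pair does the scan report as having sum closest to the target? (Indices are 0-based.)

l=0 r=17: -15+37=22 d=8 *, r--
l=0 r=16: -15+36=21 d=7 *, r--
l=0 r=15: -15+33=18 d=4 *, r--
l=0 r=14: -15+30=15 d=1 *, r--
l=0 r=13: -15+29=14 d=0 *, stop

pair (-15, 29) with sum 14 (|Δ|=0)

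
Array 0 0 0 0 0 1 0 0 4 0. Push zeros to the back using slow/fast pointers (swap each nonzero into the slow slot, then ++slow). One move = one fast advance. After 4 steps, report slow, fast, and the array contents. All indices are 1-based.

slow=1 fast=1: a[fast]=0, fast++
slow=1 fast=2: a[fast]=0, fast++
slow=1 fast=3: a[fast]=0, fast++
slow=1 fast=4: a[fast]=0, fast++

slow=1, fast=5, a=[0, 0, 0, 0, 0, 1, 0, 0, 4, 0]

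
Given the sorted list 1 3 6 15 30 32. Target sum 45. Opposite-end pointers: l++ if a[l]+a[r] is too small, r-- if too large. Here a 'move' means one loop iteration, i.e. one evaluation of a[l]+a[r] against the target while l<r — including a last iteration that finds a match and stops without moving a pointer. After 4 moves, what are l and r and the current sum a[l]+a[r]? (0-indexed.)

l=0 r=5: 1+32=33 <45, l++
l=1 r=5: 3+32=35 <45, l++
l=2 r=5: 6+32=38 <45, l++
l=3 r=5: 15+32=47 >45, r--

l=3, r=4, sum=45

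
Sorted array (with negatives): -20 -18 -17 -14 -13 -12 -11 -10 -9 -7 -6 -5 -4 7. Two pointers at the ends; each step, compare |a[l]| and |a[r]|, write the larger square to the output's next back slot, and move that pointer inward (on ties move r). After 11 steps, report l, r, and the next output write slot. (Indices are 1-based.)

l=11, r=13, next write slot=3

[1,14] |-20|>|7| out[14]=400 → l++
[2,14] |-18|>|7| out[13]=324 → l++
[3,14] |-17|>|7| out[12]=289 → l++
[4,14] |-14|>|7| out[11]=196 → l++
[5,14] |-13|>|7| out[10]=169 → l++
[6,14] |-12|>|7| out[9]=144 → l++
[7,14] |-11|>|7| out[8]=121 → l++
[8,14] |-10|>|7| out[7]=100 → l++
[9,14] |-9|>|7| out[6]=81 → l++
[10,14] |-7|<=|7| out[5]=49 → r--
[10,13] |-7|>|-4| out[4]=49 → l++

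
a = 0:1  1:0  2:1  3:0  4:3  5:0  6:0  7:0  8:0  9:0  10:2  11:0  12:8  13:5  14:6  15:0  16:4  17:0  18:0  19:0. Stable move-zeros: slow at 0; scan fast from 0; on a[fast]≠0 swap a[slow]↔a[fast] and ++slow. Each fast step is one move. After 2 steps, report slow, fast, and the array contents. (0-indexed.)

(s=0,f=0) a[fast]=1≠0 swap→a[0]=1 → slow++,fast++
(s=1,f=1) a[fast]=0 → fast++

slow=1, fast=2, a=[1, 0, 1, 0, 3, 0, 0, 0, 0, 0, 2, 0, 8, 5, 6, 0, 4, 0, 0, 0]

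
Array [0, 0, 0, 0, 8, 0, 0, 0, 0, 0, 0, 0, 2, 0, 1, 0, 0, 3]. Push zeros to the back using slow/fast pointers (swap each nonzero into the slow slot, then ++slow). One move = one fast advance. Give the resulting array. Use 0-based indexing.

slow=0 fast=0: a[fast]=0, fast++
slow=0 fast=1: a[fast]=0, fast++
slow=0 fast=2: a[fast]=0, fast++
slow=0 fast=3: a[fast]=0, fast++
slow=0 fast=4: a[fast]=8≠0 swap→a[0]=8, slow++,fast++
slow=1 fast=5: a[fast]=0, fast++
slow=1 fast=6: a[fast]=0, fast++
slow=1 fast=7: a[fast]=0, fast++
slow=1 fast=8: a[fast]=0, fast++
slow=1 fast=9: a[fast]=0, fast++
slow=1 fast=10: a[fast]=0, fast++
slow=1 fast=11: a[fast]=0, fast++
slow=1 fast=12: a[fast]=2≠0 swap→a[1]=2, slow++,fast++
slow=2 fast=13: a[fast]=0, fast++
slow=2 fast=14: a[fast]=1≠0 swap→a[2]=1, slow++,fast++
slow=3 fast=15: a[fast]=0, fast++
slow=3 fast=16: a[fast]=0, fast++
slow=3 fast=17: a[fast]=3≠0 swap→a[3]=3, slow++,fast++

[8, 2, 1, 3, 0, 0, 0, 0, 0, 0, 0, 0, 0, 0, 0, 0, 0, 0]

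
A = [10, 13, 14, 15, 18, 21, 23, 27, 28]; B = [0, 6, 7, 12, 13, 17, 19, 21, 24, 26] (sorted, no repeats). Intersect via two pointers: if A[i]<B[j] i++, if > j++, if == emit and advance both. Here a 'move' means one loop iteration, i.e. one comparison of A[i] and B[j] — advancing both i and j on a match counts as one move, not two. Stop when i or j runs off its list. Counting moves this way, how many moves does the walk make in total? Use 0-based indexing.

15 moves

i=0 j=0: 10>0, j++
i=0 j=1: 10>6, j++
i=0 j=2: 10>7, j++
i=0 j=3: 10<12, i++
i=1 j=3: 13>12, j++
i=1 j=4: 13==13 emit, i++,j++
i=2 j=5: 14<17, i++
i=3 j=5: 15<17, i++
i=4 j=5: 18>17, j++
i=4 j=6: 18<19, i++
i=5 j=6: 21>19, j++
i=5 j=7: 21==21 emit, i++,j++
i=6 j=8: 23<24, i++
i=7 j=8: 27>24, j++
i=7 j=9: 27>26, j++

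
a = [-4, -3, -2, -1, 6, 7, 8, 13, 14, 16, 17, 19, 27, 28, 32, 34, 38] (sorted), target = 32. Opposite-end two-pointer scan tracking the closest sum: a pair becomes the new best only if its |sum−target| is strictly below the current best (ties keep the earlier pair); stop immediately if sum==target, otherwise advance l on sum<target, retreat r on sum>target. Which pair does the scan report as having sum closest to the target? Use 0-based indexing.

l=0 r=16: -4+38=34 d=2 *, r--
l=0 r=15: -4+34=30 d=2, l++
l=1 r=15: -3+34=31 d=1 *, l++
l=2 r=15: -2+34=32 d=0 *, stop

pair (-2, 34) with sum 32 (|Δ|=0)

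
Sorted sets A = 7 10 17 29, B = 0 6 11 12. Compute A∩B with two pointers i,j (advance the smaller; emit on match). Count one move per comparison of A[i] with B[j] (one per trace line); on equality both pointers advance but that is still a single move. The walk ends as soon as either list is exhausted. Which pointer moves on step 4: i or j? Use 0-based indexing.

i

[i=0,j=0] 7>0 → j++
[i=0,j=1] 7>6 → j++
[i=0,j=2] 7<11 → i++
[i=1,j=2] 10<11 → i++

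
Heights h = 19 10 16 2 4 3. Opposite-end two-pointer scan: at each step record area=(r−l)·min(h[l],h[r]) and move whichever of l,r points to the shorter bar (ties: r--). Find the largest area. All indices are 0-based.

max area = 32

[0,5] min(19,3)*5=15 best=15 * → r--
[0,4] min(19,4)*4=16 best=16 * → r--
[0,3] min(19,2)*3=6 best=16 → r--
[0,2] min(19,16)*2=32 best=32 * → r--
[0,1] min(19,10)*1=10 best=32 → r--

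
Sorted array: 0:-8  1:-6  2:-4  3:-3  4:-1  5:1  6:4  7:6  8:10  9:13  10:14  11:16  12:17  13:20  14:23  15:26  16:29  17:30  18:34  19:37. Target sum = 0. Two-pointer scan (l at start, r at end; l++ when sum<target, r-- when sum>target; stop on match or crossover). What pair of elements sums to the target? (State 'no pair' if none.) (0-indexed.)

(-6, 6)

[0,19] -8+37=29 >0 → r--
[0,18] -8+34=26 >0 → r--
[0,17] -8+30=22 >0 → r--
[0,16] -8+29=21 >0 → r--
[0,15] -8+26=18 >0 → r--
[0,14] -8+23=15 >0 → r--
[0,13] -8+20=12 >0 → r--
[0,12] -8+17=9 >0 → r--
[0,11] -8+16=8 >0 → r--
[0,10] -8+14=6 >0 → r--
[0,9] -8+13=5 >0 → r--
[0,8] -8+10=2 >0 → r--
[0,7] -8+6=-2 <0 → l++
[1,7] -6+6=0 → found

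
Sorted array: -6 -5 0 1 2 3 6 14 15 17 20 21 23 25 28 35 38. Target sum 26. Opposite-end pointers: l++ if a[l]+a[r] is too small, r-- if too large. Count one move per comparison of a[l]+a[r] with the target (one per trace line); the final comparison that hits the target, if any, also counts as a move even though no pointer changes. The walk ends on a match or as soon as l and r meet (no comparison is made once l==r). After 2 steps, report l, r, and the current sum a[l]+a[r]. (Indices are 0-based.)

[0,16] -6+38=32 >26 → r--
[0,15] -6+35=29 >26 → r--

l=0, r=14, sum=22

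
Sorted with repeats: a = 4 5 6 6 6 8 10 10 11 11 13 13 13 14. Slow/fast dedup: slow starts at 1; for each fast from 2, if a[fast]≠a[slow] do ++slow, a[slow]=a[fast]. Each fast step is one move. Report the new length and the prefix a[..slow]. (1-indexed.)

(s=1,f=2) a[fast]=5≠a[slow]=4 write a[2]=5 → slow++,fast++
(s=2,f=3) a[fast]=6≠a[slow]=5 write a[3]=6 → slow++,fast++
(s=3,f=4) a[fast]=6=a[slow] dup → fast++
(s=3,f=5) a[fast]=6=a[slow] dup → fast++
(s=3,f=6) a[fast]=8≠a[slow]=6 write a[4]=8 → slow++,fast++
(s=4,f=7) a[fast]=10≠a[slow]=8 write a[5]=10 → slow++,fast++
(s=5,f=8) a[fast]=10=a[slow] dup → fast++
(s=5,f=9) a[fast]=11≠a[slow]=10 write a[6]=11 → slow++,fast++
(s=6,f=10) a[fast]=11=a[slow] dup → fast++
(s=6,f=11) a[fast]=13≠a[slow]=11 write a[7]=13 → slow++,fast++
(s=7,f=12) a[fast]=13=a[slow] dup → fast++
(s=7,f=13) a[fast]=13=a[slow] dup → fast++
(s=7,f=14) a[fast]=14≠a[slow]=13 write a[8]=14 → slow++,fast++

length 8; prefix = [4, 5, 6, 8, 10, 11, 13, 14]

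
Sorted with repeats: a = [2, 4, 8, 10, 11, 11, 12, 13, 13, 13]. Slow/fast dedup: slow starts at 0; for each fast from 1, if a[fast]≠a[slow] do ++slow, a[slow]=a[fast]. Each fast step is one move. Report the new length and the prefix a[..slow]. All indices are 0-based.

length 7; prefix = [2, 4, 8, 10, 11, 12, 13]

slow=0 fast=1: a[fast]=4≠a[slow]=2 write a[1]=4, slow++,fast++
slow=1 fast=2: a[fast]=8≠a[slow]=4 write a[2]=8, slow++,fast++
slow=2 fast=3: a[fast]=10≠a[slow]=8 write a[3]=10, slow++,fast++
slow=3 fast=4: a[fast]=11≠a[slow]=10 write a[4]=11, slow++,fast++
slow=4 fast=5: a[fast]=11=a[slow] dup, fast++
slow=4 fast=6: a[fast]=12≠a[slow]=11 write a[5]=12, slow++,fast++
slow=5 fast=7: a[fast]=13≠a[slow]=12 write a[6]=13, slow++,fast++
slow=6 fast=8: a[fast]=13=a[slow] dup, fast++
slow=6 fast=9: a[fast]=13=a[slow] dup, fast++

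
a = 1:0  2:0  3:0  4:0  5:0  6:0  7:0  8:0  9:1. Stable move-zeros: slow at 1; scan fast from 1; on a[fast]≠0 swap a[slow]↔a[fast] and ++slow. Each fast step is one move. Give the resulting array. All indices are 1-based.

[1, 0, 0, 0, 0, 0, 0, 0, 0]

slow=1 fast=1: a[fast]=0, fast++
slow=1 fast=2: a[fast]=0, fast++
slow=1 fast=3: a[fast]=0, fast++
slow=1 fast=4: a[fast]=0, fast++
slow=1 fast=5: a[fast]=0, fast++
slow=1 fast=6: a[fast]=0, fast++
slow=1 fast=7: a[fast]=0, fast++
slow=1 fast=8: a[fast]=0, fast++
slow=1 fast=9: a[fast]=1≠0 swap→a[1]=1, slow++,fast++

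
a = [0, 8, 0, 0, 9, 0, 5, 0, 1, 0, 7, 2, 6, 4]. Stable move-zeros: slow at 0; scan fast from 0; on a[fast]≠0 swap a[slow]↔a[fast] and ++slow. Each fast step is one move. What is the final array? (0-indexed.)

(s=0,f=0) a[fast]=0 → fast++
(s=0,f=1) a[fast]=8≠0 swap→a[0]=8 → slow++,fast++
(s=1,f=2) a[fast]=0 → fast++
(s=1,f=3) a[fast]=0 → fast++
(s=1,f=4) a[fast]=9≠0 swap→a[1]=9 → slow++,fast++
(s=2,f=5) a[fast]=0 → fast++
(s=2,f=6) a[fast]=5≠0 swap→a[2]=5 → slow++,fast++
(s=3,f=7) a[fast]=0 → fast++
(s=3,f=8) a[fast]=1≠0 swap→a[3]=1 → slow++,fast++
(s=4,f=9) a[fast]=0 → fast++
(s=4,f=10) a[fast]=7≠0 swap→a[4]=7 → slow++,fast++
(s=5,f=11) a[fast]=2≠0 swap→a[5]=2 → slow++,fast++
(s=6,f=12) a[fast]=6≠0 swap→a[6]=6 → slow++,fast++
(s=7,f=13) a[fast]=4≠0 swap→a[7]=4 → slow++,fast++

[8, 9, 5, 1, 7, 2, 6, 4, 0, 0, 0, 0, 0, 0]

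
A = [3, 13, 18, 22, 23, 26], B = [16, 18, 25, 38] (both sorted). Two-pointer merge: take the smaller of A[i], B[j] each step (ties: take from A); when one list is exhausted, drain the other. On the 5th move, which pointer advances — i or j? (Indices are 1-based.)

j

i=1 j=1: A[i]=3<=B[j]=16 take 3, i++
i=2 j=1: A[i]=13<=B[j]=16 take 13, i++
i=3 j=1: A[i]=18>B[j]=16 take 16, j++
i=3 j=2: A[i]=18<=B[j]=18 take 18, i++
i=4 j=2: A[i]=22>B[j]=18 take 18, j++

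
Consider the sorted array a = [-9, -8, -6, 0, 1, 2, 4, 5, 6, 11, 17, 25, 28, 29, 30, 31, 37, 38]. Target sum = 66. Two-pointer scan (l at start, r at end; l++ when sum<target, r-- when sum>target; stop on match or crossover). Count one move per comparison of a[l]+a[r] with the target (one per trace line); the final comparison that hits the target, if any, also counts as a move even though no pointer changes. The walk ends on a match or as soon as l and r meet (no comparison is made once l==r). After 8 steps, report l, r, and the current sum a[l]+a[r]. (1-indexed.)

l=9, r=18, sum=44

l=1 r=18: -9+38=29 <66, l++
l=2 r=18: -8+38=30 <66, l++
l=3 r=18: -6+38=32 <66, l++
l=4 r=18: 0+38=38 <66, l++
l=5 r=18: 1+38=39 <66, l++
l=6 r=18: 2+38=40 <66, l++
l=7 r=18: 4+38=42 <66, l++
l=8 r=18: 5+38=43 <66, l++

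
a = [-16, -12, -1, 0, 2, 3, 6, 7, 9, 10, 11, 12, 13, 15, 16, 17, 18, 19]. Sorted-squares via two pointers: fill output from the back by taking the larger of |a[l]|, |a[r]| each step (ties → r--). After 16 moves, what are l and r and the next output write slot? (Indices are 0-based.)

l=0 r=17: |-16|<=|19| out[17]=361, r--
l=0 r=16: |-16|<=|18| out[16]=324, r--
l=0 r=15: |-16|<=|17| out[15]=289, r--
l=0 r=14: |-16|<=|16| out[14]=256, r--
l=0 r=13: |-16|>|15| out[13]=256, l++
l=1 r=13: |-12|<=|15| out[12]=225, r--
l=1 r=12: |-12|<=|13| out[11]=169, r--
l=1 r=11: |-12|<=|12| out[10]=144, r--
l=1 r=10: |-12|>|11| out[9]=144, l++
l=2 r=10: |-1|<=|11| out[8]=121, r--
l=2 r=9: |-1|<=|10| out[7]=100, r--
l=2 r=8: |-1|<=|9| out[6]=81, r--
l=2 r=7: |-1|<=|7| out[5]=49, r--
l=2 r=6: |-1|<=|6| out[4]=36, r--
l=2 r=5: |-1|<=|3| out[3]=9, r--
l=2 r=4: |-1|<=|2| out[2]=4, r--

l=2, r=3, next write slot=1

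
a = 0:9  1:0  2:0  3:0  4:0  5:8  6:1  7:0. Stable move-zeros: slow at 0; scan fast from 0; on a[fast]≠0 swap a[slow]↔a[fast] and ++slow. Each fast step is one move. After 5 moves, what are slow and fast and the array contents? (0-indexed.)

slow=1, fast=5, a=[9, 0, 0, 0, 0, 8, 1, 0]

slow=0 fast=0: a[fast]=9≠0 swap→a[0]=9, slow++,fast++
slow=1 fast=1: a[fast]=0, fast++
slow=1 fast=2: a[fast]=0, fast++
slow=1 fast=3: a[fast]=0, fast++
slow=1 fast=4: a[fast]=0, fast++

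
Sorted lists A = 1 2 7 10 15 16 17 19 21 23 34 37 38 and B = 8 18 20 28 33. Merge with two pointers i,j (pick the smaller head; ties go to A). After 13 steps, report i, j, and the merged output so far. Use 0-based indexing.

[i=0,j=0] A[i]=1<=B[j]=8 take 1 → i++
[i=1,j=0] A[i]=2<=B[j]=8 take 2 → i++
[i=2,j=0] A[i]=7<=B[j]=8 take 7 → i++
[i=3,j=0] A[i]=10>B[j]=8 take 8 → j++
[i=3,j=1] A[i]=10<=B[j]=18 take 10 → i++
[i=4,j=1] A[i]=15<=B[j]=18 take 15 → i++
[i=5,j=1] A[i]=16<=B[j]=18 take 16 → i++
[i=6,j=1] A[i]=17<=B[j]=18 take 17 → i++
[i=7,j=1] A[i]=19>B[j]=18 take 18 → j++
[i=7,j=2] A[i]=19<=B[j]=20 take 19 → i++
[i=8,j=2] A[i]=21>B[j]=20 take 20 → j++
[i=8,j=3] A[i]=21<=B[j]=28 take 21 → i++
[i=9,j=3] A[i]=23<=B[j]=28 take 23 → i++

i=10, j=3, merged so far=[1, 2, 7, 8, 10, 15, 16, 17, 18, 19, 20, 21, 23]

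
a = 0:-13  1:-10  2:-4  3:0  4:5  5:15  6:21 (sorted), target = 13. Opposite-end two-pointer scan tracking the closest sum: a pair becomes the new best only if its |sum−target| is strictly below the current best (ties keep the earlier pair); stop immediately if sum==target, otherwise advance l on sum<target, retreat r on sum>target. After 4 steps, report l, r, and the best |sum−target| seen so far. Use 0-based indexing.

[0,6] -13+21=8 d=5 * → l++
[1,6] -10+21=11 d=2 * → l++
[2,6] -4+21=17 d=4 → r--
[2,5] -4+15=11 d=2 → l++

l=3, r=5, best |Δ|=2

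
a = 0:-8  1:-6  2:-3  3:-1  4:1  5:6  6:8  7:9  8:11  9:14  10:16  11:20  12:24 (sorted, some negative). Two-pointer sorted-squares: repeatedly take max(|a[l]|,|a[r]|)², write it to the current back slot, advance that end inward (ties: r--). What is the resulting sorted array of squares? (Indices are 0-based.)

[1, 1, 9, 36, 36, 64, 64, 81, 121, 196, 256, 400, 576]

l=0 r=12: |-8|<=|24| out[12]=576, r--
l=0 r=11: |-8|<=|20| out[11]=400, r--
l=0 r=10: |-8|<=|16| out[10]=256, r--
l=0 r=9: |-8|<=|14| out[9]=196, r--
l=0 r=8: |-8|<=|11| out[8]=121, r--
l=0 r=7: |-8|<=|9| out[7]=81, r--
l=0 r=6: |-8|<=|8| out[6]=64, r--
l=0 r=5: |-8|>|6| out[5]=64, l++
l=1 r=5: |-6|<=|6| out[4]=36, r--
l=1 r=4: |-6|>|1| out[3]=36, l++
l=2 r=4: |-3|>|1| out[2]=9, l++
l=3 r=4: |-1|<=|1| out[1]=1, r--
l=3 r=3: |-1|<=|-1| out[0]=1, r--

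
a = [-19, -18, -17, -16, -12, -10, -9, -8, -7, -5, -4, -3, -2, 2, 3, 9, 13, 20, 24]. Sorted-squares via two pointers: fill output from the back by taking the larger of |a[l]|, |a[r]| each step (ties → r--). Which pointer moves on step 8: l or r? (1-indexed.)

l

l=1 r=19: |-19|<=|24| out[19]=576, r--
l=1 r=18: |-19|<=|20| out[18]=400, r--
l=1 r=17: |-19|>|13| out[17]=361, l++
l=2 r=17: |-18|>|13| out[16]=324, l++
l=3 r=17: |-17|>|13| out[15]=289, l++
l=4 r=17: |-16|>|13| out[14]=256, l++
l=5 r=17: |-12|<=|13| out[13]=169, r--
l=5 r=16: |-12|>|9| out[12]=144, l++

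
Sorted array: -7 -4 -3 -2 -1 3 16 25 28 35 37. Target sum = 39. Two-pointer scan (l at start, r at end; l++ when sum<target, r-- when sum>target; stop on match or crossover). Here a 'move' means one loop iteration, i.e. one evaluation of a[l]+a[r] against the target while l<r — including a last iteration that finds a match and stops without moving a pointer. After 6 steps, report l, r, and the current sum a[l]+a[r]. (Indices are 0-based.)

l=5, r=9, sum=38

[0,10] -7+37=30 <39 → l++
[1,10] -4+37=33 <39 → l++
[2,10] -3+37=34 <39 → l++
[3,10] -2+37=35 <39 → l++
[4,10] -1+37=36 <39 → l++
[5,10] 3+37=40 >39 → r--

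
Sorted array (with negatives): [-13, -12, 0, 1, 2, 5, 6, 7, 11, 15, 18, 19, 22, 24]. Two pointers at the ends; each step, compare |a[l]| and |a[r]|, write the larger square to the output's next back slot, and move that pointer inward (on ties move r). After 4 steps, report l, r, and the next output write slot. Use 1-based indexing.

l=1 r=14: |-13|<=|24| out[14]=576, r--
l=1 r=13: |-13|<=|22| out[13]=484, r--
l=1 r=12: |-13|<=|19| out[12]=361, r--
l=1 r=11: |-13|<=|18| out[11]=324, r--

l=1, r=10, next write slot=10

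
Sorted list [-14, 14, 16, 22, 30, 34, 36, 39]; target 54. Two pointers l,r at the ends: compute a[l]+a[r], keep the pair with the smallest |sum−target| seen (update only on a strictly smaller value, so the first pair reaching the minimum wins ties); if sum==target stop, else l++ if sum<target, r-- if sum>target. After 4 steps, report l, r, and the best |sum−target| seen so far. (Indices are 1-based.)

l=4, r=7, best |Δ|=1

l=1 r=8: -14+39=25 d=29 *, l++
l=2 r=8: 14+39=53 d=1 *, l++
l=3 r=8: 16+39=55 d=1, r--
l=3 r=7: 16+36=52 d=2, l++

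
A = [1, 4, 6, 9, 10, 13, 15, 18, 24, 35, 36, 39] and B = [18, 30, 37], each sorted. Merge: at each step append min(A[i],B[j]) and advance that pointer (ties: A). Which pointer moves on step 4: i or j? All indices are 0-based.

i

[i=0,j=0] A[i]=1<=B[j]=18 take 1 → i++
[i=1,j=0] A[i]=4<=B[j]=18 take 4 → i++
[i=2,j=0] A[i]=6<=B[j]=18 take 6 → i++
[i=3,j=0] A[i]=9<=B[j]=18 take 9 → i++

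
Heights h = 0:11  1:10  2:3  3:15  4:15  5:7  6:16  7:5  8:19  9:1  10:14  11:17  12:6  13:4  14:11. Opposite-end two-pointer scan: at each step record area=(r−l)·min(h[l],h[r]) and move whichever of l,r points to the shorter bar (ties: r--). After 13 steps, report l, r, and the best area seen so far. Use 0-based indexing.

l=8, r=9, best area=154

[0,14] min(11,11)*14=154 best=154 * → r--
[0,13] min(11,4)*13=52 best=154 → r--
[0,12] min(11,6)*12=72 best=154 → r--
[0,11] min(11,17)*11=121 best=154 → l++
[1,11] min(10,17)*10=100 best=154 → l++
[2,11] min(3,17)*9=27 best=154 → l++
[3,11] min(15,17)*8=120 best=154 → l++
[4,11] min(15,17)*7=105 best=154 → l++
[5,11] min(7,17)*6=42 best=154 → l++
[6,11] min(16,17)*5=80 best=154 → l++
[7,11] min(5,17)*4=20 best=154 → l++
[8,11] min(19,17)*3=51 best=154 → r--
[8,10] min(19,14)*2=28 best=154 → r--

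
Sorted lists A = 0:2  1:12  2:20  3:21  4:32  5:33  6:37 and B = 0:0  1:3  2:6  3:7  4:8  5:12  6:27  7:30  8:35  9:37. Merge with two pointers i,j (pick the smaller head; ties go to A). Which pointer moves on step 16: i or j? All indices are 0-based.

[i=0,j=0] A[i]=2>B[j]=0 take 0 → j++
[i=0,j=1] A[i]=2<=B[j]=3 take 2 → i++
[i=1,j=1] A[i]=12>B[j]=3 take 3 → j++
[i=1,j=2] A[i]=12>B[j]=6 take 6 → j++
[i=1,j=3] A[i]=12>B[j]=7 take 7 → j++
[i=1,j=4] A[i]=12>B[j]=8 take 8 → j++
[i=1,j=5] A[i]=12<=B[j]=12 take 12 → i++
[i=2,j=5] A[i]=20>B[j]=12 take 12 → j++
[i=2,j=6] A[i]=20<=B[j]=27 take 20 → i++
[i=3,j=6] A[i]=21<=B[j]=27 take 21 → i++
[i=4,j=6] A[i]=32>B[j]=27 take 27 → j++
[i=4,j=7] A[i]=32>B[j]=30 take 30 → j++
[i=4,j=8] A[i]=32<=B[j]=35 take 32 → i++
[i=5,j=8] A[i]=33<=B[j]=35 take 33 → i++
[i=6,j=8] A[i]=37>B[j]=35 take 35 → j++
[i=6,j=9] A[i]=37<=B[j]=37 take 37 → i++

i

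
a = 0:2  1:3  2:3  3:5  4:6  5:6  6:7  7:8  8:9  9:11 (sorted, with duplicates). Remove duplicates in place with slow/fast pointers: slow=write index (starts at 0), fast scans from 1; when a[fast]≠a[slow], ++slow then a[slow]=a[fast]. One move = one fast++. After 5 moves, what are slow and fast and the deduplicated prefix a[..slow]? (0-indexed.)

slow=0 fast=1: a[fast]=3≠a[slow]=2 write a[1]=3, slow++,fast++
slow=1 fast=2: a[fast]=3=a[slow] dup, fast++
slow=1 fast=3: a[fast]=5≠a[slow]=3 write a[2]=5, slow++,fast++
slow=2 fast=4: a[fast]=6≠a[slow]=5 write a[3]=6, slow++,fast++
slow=3 fast=5: a[fast]=6=a[slow] dup, fast++

slow=3, fast=6, prefix=[2, 3, 5, 6]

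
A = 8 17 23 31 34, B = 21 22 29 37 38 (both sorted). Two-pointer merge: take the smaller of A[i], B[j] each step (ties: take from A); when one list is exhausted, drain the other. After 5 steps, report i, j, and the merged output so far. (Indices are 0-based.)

i=3, j=2, merged so far=[8, 17, 21, 22, 23]

[i=0,j=0] A[i]=8<=B[j]=21 take 8 → i++
[i=1,j=0] A[i]=17<=B[j]=21 take 17 → i++
[i=2,j=0] A[i]=23>B[j]=21 take 21 → j++
[i=2,j=1] A[i]=23>B[j]=22 take 22 → j++
[i=2,j=2] A[i]=23<=B[j]=29 take 23 → i++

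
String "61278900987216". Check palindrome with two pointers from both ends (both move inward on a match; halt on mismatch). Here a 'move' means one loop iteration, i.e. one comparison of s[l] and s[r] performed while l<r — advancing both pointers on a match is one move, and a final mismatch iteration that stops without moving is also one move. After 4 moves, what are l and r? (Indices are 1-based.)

l=5, r=10

l=1 r=14: '6'=='6', l++,r--
l=2 r=13: '1'=='1', l++,r--
l=3 r=12: '2'=='2', l++,r--
l=4 r=11: '7'=='7', l++,r--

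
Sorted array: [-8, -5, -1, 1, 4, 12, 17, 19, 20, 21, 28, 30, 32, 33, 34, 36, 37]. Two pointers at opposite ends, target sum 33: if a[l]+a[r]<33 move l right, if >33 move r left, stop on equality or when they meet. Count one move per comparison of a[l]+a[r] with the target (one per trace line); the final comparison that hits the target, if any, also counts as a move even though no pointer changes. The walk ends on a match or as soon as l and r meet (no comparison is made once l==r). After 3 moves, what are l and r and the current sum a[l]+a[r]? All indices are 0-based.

l=0 r=16: -8+37=29 <33, l++
l=1 r=16: -5+37=32 <33, l++
l=2 r=16: -1+37=36 >33, r--

l=2, r=15, sum=35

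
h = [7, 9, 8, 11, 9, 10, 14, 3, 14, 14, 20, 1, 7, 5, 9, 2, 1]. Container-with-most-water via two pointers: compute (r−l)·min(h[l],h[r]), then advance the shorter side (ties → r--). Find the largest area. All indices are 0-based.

max area = 117

l=0 r=16: min(7,1)*16=16 best=16 *, r--
l=0 r=15: min(7,2)*15=30 best=30 *, r--
l=0 r=14: min(7,9)*14=98 best=98 *, l++
l=1 r=14: min(9,9)*13=117 best=117 *, r--
l=1 r=13: min(9,5)*12=60 best=117, r--
l=1 r=12: min(9,7)*11=77 best=117, r--
l=1 r=11: min(9,1)*10=10 best=117, r--
l=1 r=10: min(9,20)*9=81 best=117, l++
l=2 r=10: min(8,20)*8=64 best=117, l++
l=3 r=10: min(11,20)*7=77 best=117, l++
l=4 r=10: min(9,20)*6=54 best=117, l++
l=5 r=10: min(10,20)*5=50 best=117, l++
l=6 r=10: min(14,20)*4=56 best=117, l++
l=7 r=10: min(3,20)*3=9 best=117, l++
l=8 r=10: min(14,20)*2=28 best=117, l++
l=9 r=10: min(14,20)*1=14 best=117, l++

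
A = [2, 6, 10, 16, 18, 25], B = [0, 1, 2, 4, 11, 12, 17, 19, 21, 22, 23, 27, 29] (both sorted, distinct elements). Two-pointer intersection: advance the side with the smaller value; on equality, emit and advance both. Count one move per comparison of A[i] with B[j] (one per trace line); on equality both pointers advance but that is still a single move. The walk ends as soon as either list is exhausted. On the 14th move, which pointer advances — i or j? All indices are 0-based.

[i=0,j=0] 2>0 → j++
[i=0,j=1] 2>1 → j++
[i=0,j=2] 2==2 emit → i++,j++
[i=1,j=3] 6>4 → j++
[i=1,j=4] 6<11 → i++
[i=2,j=4] 10<11 → i++
[i=3,j=4] 16>11 → j++
[i=3,j=5] 16>12 → j++
[i=3,j=6] 16<17 → i++
[i=4,j=6] 18>17 → j++
[i=4,j=7] 18<19 → i++
[i=5,j=7] 25>19 → j++
[i=5,j=8] 25>21 → j++
[i=5,j=9] 25>22 → j++

j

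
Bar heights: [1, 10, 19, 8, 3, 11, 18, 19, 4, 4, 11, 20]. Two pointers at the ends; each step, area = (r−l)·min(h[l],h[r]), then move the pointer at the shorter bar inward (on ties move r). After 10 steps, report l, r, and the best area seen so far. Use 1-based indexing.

l=11, r=12, best area=171

l=1 r=12: min(1,20)*11=11 best=11 *, l++
l=2 r=12: min(10,20)*10=100 best=100 *, l++
l=3 r=12: min(19,20)*9=171 best=171 *, l++
l=4 r=12: min(8,20)*8=64 best=171, l++
l=5 r=12: min(3,20)*7=21 best=171, l++
l=6 r=12: min(11,20)*6=66 best=171, l++
l=7 r=12: min(18,20)*5=90 best=171, l++
l=8 r=12: min(19,20)*4=76 best=171, l++
l=9 r=12: min(4,20)*3=12 best=171, l++
l=10 r=12: min(4,20)*2=8 best=171, l++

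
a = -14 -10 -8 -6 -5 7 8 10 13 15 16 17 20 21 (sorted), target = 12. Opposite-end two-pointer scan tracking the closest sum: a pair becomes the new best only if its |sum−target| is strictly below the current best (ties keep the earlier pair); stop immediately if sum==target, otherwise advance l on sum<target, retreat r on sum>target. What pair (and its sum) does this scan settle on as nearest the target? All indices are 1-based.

pair (-8, 20) with sum 12 (|Δ|=0)

[1,14] -14+21=7 d=5 * → l++
[2,14] -10+21=11 d=1 * → l++
[3,14] -8+21=13 d=1 → r--
[3,13] -8+20=12 d=0 * → stop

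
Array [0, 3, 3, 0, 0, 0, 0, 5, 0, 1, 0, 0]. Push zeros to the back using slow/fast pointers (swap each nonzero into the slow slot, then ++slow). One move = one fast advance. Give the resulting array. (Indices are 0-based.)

[3, 3, 5, 1, 0, 0, 0, 0, 0, 0, 0, 0]

slow=0 fast=0: a[fast]=0, fast++
slow=0 fast=1: a[fast]=3≠0 swap→a[0]=3, slow++,fast++
slow=1 fast=2: a[fast]=3≠0 swap→a[1]=3, slow++,fast++
slow=2 fast=3: a[fast]=0, fast++
slow=2 fast=4: a[fast]=0, fast++
slow=2 fast=5: a[fast]=0, fast++
slow=2 fast=6: a[fast]=0, fast++
slow=2 fast=7: a[fast]=5≠0 swap→a[2]=5, slow++,fast++
slow=3 fast=8: a[fast]=0, fast++
slow=3 fast=9: a[fast]=1≠0 swap→a[3]=1, slow++,fast++
slow=4 fast=10: a[fast]=0, fast++
slow=4 fast=11: a[fast]=0, fast++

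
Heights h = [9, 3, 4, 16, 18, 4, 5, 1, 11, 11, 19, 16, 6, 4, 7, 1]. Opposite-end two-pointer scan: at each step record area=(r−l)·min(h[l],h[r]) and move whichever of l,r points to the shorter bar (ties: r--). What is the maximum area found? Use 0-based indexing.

[0,15] min(9,1)*15=15 best=15 * → r--
[0,14] min(9,7)*14=98 best=98 * → r--
[0,13] min(9,4)*13=52 best=98 → r--
[0,12] min(9,6)*12=72 best=98 → r--
[0,11] min(9,16)*11=99 best=99 * → l++
[1,11] min(3,16)*10=30 best=99 → l++
[2,11] min(4,16)*9=36 best=99 → l++
[3,11] min(16,16)*8=128 best=128 * → r--
[3,10] min(16,19)*7=112 best=128 → l++
[4,10] min(18,19)*6=108 best=128 → l++
[5,10] min(4,19)*5=20 best=128 → l++
[6,10] min(5,19)*4=20 best=128 → l++
[7,10] min(1,19)*3=3 best=128 → l++
[8,10] min(11,19)*2=22 best=128 → l++
[9,10] min(11,19)*1=11 best=128 → l++

max area = 128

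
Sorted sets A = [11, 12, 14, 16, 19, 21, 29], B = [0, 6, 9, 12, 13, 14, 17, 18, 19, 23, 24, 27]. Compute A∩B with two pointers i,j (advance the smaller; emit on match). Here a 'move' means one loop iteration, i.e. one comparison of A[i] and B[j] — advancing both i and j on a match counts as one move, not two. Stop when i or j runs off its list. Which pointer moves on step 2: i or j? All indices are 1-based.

i=1 j=1: 11>0, j++
i=1 j=2: 11>6, j++

j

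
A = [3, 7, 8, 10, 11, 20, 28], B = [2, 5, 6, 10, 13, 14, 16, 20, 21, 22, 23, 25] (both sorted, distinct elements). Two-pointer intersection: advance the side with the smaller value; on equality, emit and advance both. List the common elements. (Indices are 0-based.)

intersection = [10, 20]

i=0 j=0: 3>2, j++
i=0 j=1: 3<5, i++
i=1 j=1: 7>5, j++
i=1 j=2: 7>6, j++
i=1 j=3: 7<10, i++
i=2 j=3: 8<10, i++
i=3 j=3: 10==10 emit, i++,j++
i=4 j=4: 11<13, i++
i=5 j=4: 20>13, j++
i=5 j=5: 20>14, j++
i=5 j=6: 20>16, j++
i=5 j=7: 20==20 emit, i++,j++
i=6 j=8: 28>21, j++
i=6 j=9: 28>22, j++
i=6 j=10: 28>23, j++
i=6 j=11: 28>25, j++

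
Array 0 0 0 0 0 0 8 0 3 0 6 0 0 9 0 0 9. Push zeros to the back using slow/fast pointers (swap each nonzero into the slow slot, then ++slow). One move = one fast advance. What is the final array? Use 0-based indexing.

slow=0 fast=0: a[fast]=0, fast++
slow=0 fast=1: a[fast]=0, fast++
slow=0 fast=2: a[fast]=0, fast++
slow=0 fast=3: a[fast]=0, fast++
slow=0 fast=4: a[fast]=0, fast++
slow=0 fast=5: a[fast]=0, fast++
slow=0 fast=6: a[fast]=8≠0 swap→a[0]=8, slow++,fast++
slow=1 fast=7: a[fast]=0, fast++
slow=1 fast=8: a[fast]=3≠0 swap→a[1]=3, slow++,fast++
slow=2 fast=9: a[fast]=0, fast++
slow=2 fast=10: a[fast]=6≠0 swap→a[2]=6, slow++,fast++
slow=3 fast=11: a[fast]=0, fast++
slow=3 fast=12: a[fast]=0, fast++
slow=3 fast=13: a[fast]=9≠0 swap→a[3]=9, slow++,fast++
slow=4 fast=14: a[fast]=0, fast++
slow=4 fast=15: a[fast]=0, fast++
slow=4 fast=16: a[fast]=9≠0 swap→a[4]=9, slow++,fast++

[8, 3, 6, 9, 9, 0, 0, 0, 0, 0, 0, 0, 0, 0, 0, 0, 0]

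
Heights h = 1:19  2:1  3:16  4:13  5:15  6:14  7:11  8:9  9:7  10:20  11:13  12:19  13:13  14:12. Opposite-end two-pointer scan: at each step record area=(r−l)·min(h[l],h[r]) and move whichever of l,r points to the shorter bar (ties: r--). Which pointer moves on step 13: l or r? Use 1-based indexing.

l=1 r=14: min(19,12)*13=156 best=156 *, r--
l=1 r=13: min(19,13)*12=156 best=156, r--
l=1 r=12: min(19,19)*11=209 best=209 *, r--
l=1 r=11: min(19,13)*10=130 best=209, r--
l=1 r=10: min(19,20)*9=171 best=209, l++
l=2 r=10: min(1,20)*8=8 best=209, l++
l=3 r=10: min(16,20)*7=112 best=209, l++
l=4 r=10: min(13,20)*6=78 best=209, l++
l=5 r=10: min(15,20)*5=75 best=209, l++
l=6 r=10: min(14,20)*4=56 best=209, l++
l=7 r=10: min(11,20)*3=33 best=209, l++
l=8 r=10: min(9,20)*2=18 best=209, l++
l=9 r=10: min(7,20)*1=7 best=209, l++

l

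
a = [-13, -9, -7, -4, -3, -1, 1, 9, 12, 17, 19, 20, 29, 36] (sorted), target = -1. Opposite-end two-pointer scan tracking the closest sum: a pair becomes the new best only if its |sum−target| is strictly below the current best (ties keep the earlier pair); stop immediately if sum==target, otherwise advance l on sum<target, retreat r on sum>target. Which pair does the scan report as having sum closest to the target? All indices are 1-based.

[1,14] -13+36=23 d=24 * → r--
[1,13] -13+29=16 d=17 * → r--
[1,12] -13+20=7 d=8 * → r--
[1,11] -13+19=6 d=7 * → r--
[1,10] -13+17=4 d=5 * → r--
[1,9] -13+12=-1 d=0 * → stop

pair (-13, 12) with sum -1 (|Δ|=0)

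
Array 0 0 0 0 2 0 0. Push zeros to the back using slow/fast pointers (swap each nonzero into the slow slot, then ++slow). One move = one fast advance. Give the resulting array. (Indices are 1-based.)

[2, 0, 0, 0, 0, 0, 0]

(s=1,f=1) a[fast]=0 → fast++
(s=1,f=2) a[fast]=0 → fast++
(s=1,f=3) a[fast]=0 → fast++
(s=1,f=4) a[fast]=0 → fast++
(s=1,f=5) a[fast]=2≠0 swap→a[1]=2 → slow++,fast++
(s=2,f=6) a[fast]=0 → fast++
(s=2,f=7) a[fast]=0 → fast++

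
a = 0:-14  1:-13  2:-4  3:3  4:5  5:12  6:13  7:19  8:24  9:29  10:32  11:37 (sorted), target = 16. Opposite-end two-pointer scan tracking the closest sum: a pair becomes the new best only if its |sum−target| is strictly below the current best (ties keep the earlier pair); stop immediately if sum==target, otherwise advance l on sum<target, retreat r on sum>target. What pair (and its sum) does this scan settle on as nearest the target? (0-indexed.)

pair (-13, 29) with sum 16 (|Δ|=0)

l=0 r=11: -14+37=23 d=7 *, r--
l=0 r=10: -14+32=18 d=2 *, r--
l=0 r=9: -14+29=15 d=1 *, l++
l=1 r=9: -13+29=16 d=0 *, stop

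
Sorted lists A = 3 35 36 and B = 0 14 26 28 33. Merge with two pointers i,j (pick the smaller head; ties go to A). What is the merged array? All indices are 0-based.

[0, 3, 14, 26, 28, 33, 35, 36]

i=0 j=0: A[i]=3>B[j]=0 take 0, j++
i=0 j=1: A[i]=3<=B[j]=14 take 3, i++
i=1 j=1: A[i]=35>B[j]=14 take 14, j++
i=1 j=2: A[i]=35>B[j]=26 take 26, j++
i=1 j=3: A[i]=35>B[j]=28 take 28, j++
i=1 j=4: A[i]=35>B[j]=33 take 33, j++
i=1 j=5: B done, take A[i]=35, i++
i=2 j=5: B done, take A[i]=36, i++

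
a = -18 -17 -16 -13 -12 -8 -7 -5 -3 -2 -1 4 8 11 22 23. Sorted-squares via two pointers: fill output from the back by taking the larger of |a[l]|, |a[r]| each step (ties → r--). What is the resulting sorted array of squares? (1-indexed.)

[1, 4, 9, 16, 25, 49, 64, 64, 121, 144, 169, 256, 289, 324, 484, 529]

l=1 r=16: |-18|<=|23| out[16]=529, r--
l=1 r=15: |-18|<=|22| out[15]=484, r--
l=1 r=14: |-18|>|11| out[14]=324, l++
l=2 r=14: |-17|>|11| out[13]=289, l++
l=3 r=14: |-16|>|11| out[12]=256, l++
l=4 r=14: |-13|>|11| out[11]=169, l++
l=5 r=14: |-12|>|11| out[10]=144, l++
l=6 r=14: |-8|<=|11| out[9]=121, r--
l=6 r=13: |-8|<=|8| out[8]=64, r--
l=6 r=12: |-8|>|4| out[7]=64, l++
l=7 r=12: |-7|>|4| out[6]=49, l++
l=8 r=12: |-5|>|4| out[5]=25, l++
l=9 r=12: |-3|<=|4| out[4]=16, r--
l=9 r=11: |-3|>|-1| out[3]=9, l++
l=10 r=11: |-2|>|-1| out[2]=4, l++
l=11 r=11: |-1|<=|-1| out[1]=1, r--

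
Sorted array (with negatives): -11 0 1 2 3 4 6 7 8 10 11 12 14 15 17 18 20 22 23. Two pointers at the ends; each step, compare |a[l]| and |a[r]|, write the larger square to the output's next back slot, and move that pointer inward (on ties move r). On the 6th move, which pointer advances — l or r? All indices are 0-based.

[0,18] |-11|<=|23| out[18]=529 → r--
[0,17] |-11|<=|22| out[17]=484 → r--
[0,16] |-11|<=|20| out[16]=400 → r--
[0,15] |-11|<=|18| out[15]=324 → r--
[0,14] |-11|<=|17| out[14]=289 → r--
[0,13] |-11|<=|15| out[13]=225 → r--

r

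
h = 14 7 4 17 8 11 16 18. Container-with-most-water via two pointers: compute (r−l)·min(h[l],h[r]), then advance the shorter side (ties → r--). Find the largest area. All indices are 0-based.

l=0 r=7: min(14,18)*7=98 best=98 *, l++
l=1 r=7: min(7,18)*6=42 best=98, l++
l=2 r=7: min(4,18)*5=20 best=98, l++
l=3 r=7: min(17,18)*4=68 best=98, l++
l=4 r=7: min(8,18)*3=24 best=98, l++
l=5 r=7: min(11,18)*2=22 best=98, l++
l=6 r=7: min(16,18)*1=16 best=98, l++

max area = 98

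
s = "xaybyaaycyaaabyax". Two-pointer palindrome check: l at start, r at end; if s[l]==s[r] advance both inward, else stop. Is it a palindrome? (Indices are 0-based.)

l=0 r=16: 'x'=='x', l++,r--
l=1 r=15: 'a'=='a', l++,r--
l=2 r=14: 'y'=='y', l++,r--
l=3 r=13: 'b'=='b', l++,r--
l=4 r=12: 'y'!='a', stop

not a palindrome (mismatch at 4,12)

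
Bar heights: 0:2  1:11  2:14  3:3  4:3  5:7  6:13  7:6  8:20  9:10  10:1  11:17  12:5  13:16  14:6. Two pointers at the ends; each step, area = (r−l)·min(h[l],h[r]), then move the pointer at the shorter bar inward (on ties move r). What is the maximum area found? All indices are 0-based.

l=0 r=14: min(2,6)*14=28 best=28 *, l++
l=1 r=14: min(11,6)*13=78 best=78 *, r--
l=1 r=13: min(11,16)*12=132 best=132 *, l++
l=2 r=13: min(14,16)*11=154 best=154 *, l++
l=3 r=13: min(3,16)*10=30 best=154, l++
l=4 r=13: min(3,16)*9=27 best=154, l++
l=5 r=13: min(7,16)*8=56 best=154, l++
l=6 r=13: min(13,16)*7=91 best=154, l++
l=7 r=13: min(6,16)*6=36 best=154, l++
l=8 r=13: min(20,16)*5=80 best=154, r--
l=8 r=12: min(20,5)*4=20 best=154, r--
l=8 r=11: min(20,17)*3=51 best=154, r--
l=8 r=10: min(20,1)*2=2 best=154, r--
l=8 r=9: min(20,10)*1=10 best=154, r--

max area = 154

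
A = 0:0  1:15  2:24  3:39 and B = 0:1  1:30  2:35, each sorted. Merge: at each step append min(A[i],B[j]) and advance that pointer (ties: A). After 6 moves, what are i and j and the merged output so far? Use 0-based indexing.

i=3, j=3, merged so far=[0, 1, 15, 24, 30, 35]

i=0 j=0: A[i]=0<=B[j]=1 take 0, i++
i=1 j=0: A[i]=15>B[j]=1 take 1, j++
i=1 j=1: A[i]=15<=B[j]=30 take 15, i++
i=2 j=1: A[i]=24<=B[j]=30 take 24, i++
i=3 j=1: A[i]=39>B[j]=30 take 30, j++
i=3 j=2: A[i]=39>B[j]=35 take 35, j++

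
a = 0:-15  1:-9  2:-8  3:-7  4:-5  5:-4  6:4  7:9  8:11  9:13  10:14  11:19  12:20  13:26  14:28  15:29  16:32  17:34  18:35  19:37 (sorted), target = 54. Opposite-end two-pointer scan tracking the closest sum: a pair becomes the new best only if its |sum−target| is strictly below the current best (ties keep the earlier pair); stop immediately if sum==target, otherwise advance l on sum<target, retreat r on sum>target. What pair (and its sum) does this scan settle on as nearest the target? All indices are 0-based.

pair (19, 35) with sum 54 (|Δ|=0)

l=0 r=19: -15+37=22 d=32 *, l++
l=1 r=19: -9+37=28 d=26 *, l++
l=2 r=19: -8+37=29 d=25 *, l++
l=3 r=19: -7+37=30 d=24 *, l++
l=4 r=19: -5+37=32 d=22 *, l++
l=5 r=19: -4+37=33 d=21 *, l++
l=6 r=19: 4+37=41 d=13 *, l++
l=7 r=19: 9+37=46 d=8 *, l++
l=8 r=19: 11+37=48 d=6 *, l++
l=9 r=19: 13+37=50 d=4 *, l++
l=10 r=19: 14+37=51 d=3 *, l++
l=11 r=19: 19+37=56 d=2 *, r--
l=11 r=18: 19+35=54 d=0 *, stop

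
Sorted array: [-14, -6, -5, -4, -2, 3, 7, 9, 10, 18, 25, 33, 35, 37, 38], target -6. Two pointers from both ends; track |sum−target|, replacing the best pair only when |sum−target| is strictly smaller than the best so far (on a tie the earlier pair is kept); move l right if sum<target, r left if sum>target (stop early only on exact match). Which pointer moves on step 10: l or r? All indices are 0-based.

[0,14] -14+38=24 d=30 * → r--
[0,13] -14+37=23 d=29 * → r--
[0,12] -14+35=21 d=27 * → r--
[0,11] -14+33=19 d=25 * → r--
[0,10] -14+25=11 d=17 * → r--
[0,9] -14+18=4 d=10 * → r--
[0,8] -14+10=-4 d=2 * → r--
[0,7] -14+9=-5 d=1 * → r--
[0,6] -14+7=-7 d=1 → l++
[1,6] -6+7=1 d=7 → r--

r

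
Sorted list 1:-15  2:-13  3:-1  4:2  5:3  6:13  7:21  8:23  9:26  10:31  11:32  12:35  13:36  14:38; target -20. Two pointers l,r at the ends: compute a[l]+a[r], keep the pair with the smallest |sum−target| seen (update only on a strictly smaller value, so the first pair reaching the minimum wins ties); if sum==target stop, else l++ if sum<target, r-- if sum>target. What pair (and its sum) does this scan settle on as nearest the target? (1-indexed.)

l=1 r=14: -15+38=23 d=43 *, r--
l=1 r=13: -15+36=21 d=41 *, r--
l=1 r=12: -15+35=20 d=40 *, r--
l=1 r=11: -15+32=17 d=37 *, r--
l=1 r=10: -15+31=16 d=36 *, r--
l=1 r=9: -15+26=11 d=31 *, r--
l=1 r=8: -15+23=8 d=28 *, r--
l=1 r=7: -15+21=6 d=26 *, r--
l=1 r=6: -15+13=-2 d=18 *, r--
l=1 r=5: -15+3=-12 d=8 *, r--
l=1 r=4: -15+2=-13 d=7 *, r--
l=1 r=3: -15+-1=-16 d=4 *, r--
l=1 r=2: -15+-13=-28 d=8, l++

pair (-15, -1) with sum -16 (|Δ|=4)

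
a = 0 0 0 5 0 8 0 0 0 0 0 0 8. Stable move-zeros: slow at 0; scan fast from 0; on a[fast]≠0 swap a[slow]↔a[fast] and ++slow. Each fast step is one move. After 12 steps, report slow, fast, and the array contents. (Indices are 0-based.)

slow=2, fast=12, a=[5, 8, 0, 0, 0, 0, 0, 0, 0, 0, 0, 0, 8]

slow=0 fast=0: a[fast]=0, fast++
slow=0 fast=1: a[fast]=0, fast++
slow=0 fast=2: a[fast]=0, fast++
slow=0 fast=3: a[fast]=5≠0 swap→a[0]=5, slow++,fast++
slow=1 fast=4: a[fast]=0, fast++
slow=1 fast=5: a[fast]=8≠0 swap→a[1]=8, slow++,fast++
slow=2 fast=6: a[fast]=0, fast++
slow=2 fast=7: a[fast]=0, fast++
slow=2 fast=8: a[fast]=0, fast++
slow=2 fast=9: a[fast]=0, fast++
slow=2 fast=10: a[fast]=0, fast++
slow=2 fast=11: a[fast]=0, fast++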